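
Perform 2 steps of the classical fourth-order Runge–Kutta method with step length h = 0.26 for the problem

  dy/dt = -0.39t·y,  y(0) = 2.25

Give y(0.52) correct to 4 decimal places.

2.1344

RK4: k1 = f(t_n, y_n); k2 = f(t_n + h/2, y_n + (h/2)·k1); k3 = f(t_n + h/2, y_n + (h/2)·k2); k4 = f(t_n + h, y_n + h·k3); y_{n+1} = y_n + (h/6)·(k1 + 2k2 + 2k3 + k4).
t=0.000000, y=2.250000:
  k1 = f(0.000000, 2.250000) = 0.000000
  k2 = f(0.130000, 2.250000) = -0.114075
  k3 = f(0.130000, 2.235170) = -0.113323
  k4 = f(0.260000, 2.220536) = -0.225162
  y ← 2.250000 + (0.26/6)·(k1 + 2k2 + 2k3 + k4) = 2.220535
t=0.260000, y=2.220535:
  k1 = f(0.260000, 2.220535) = -0.225162
  k2 = f(0.390000, 2.191264) = -0.333291
  k3 = f(0.390000, 2.177207) = -0.331153
  k4 = f(0.520000, 2.134435) = -0.432863
  y ← 2.220535 + (0.26/6)·(k1 + 2k2 + 2k3 + k4) = 2.134435
y(0.52) ≈ 2.1344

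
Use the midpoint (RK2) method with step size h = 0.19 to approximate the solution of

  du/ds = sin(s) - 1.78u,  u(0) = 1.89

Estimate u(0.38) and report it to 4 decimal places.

1.0373

Midpoint: k1 = f(s_n, u_n); k2 = f(s_n + h/2, u_n + (h/2)·k1); u_{n+1} = u_n + h·k2.
s=0.000000, u=1.890000:
  k1 = f(0.000000, 1.890000) = -3.364200
  k2 = f(0.095000, 1.570401) = -2.700457
  u ← 1.890000 + 0.19·(-2.700457) = 1.376913
s=0.190000, u=1.376913:
  k1 = f(0.190000, 1.376913) = -2.262047
  k2 = f(0.285000, 1.162019) = -1.787236
  u ← 1.376913 + 0.19·(-1.787236) = 1.037338
u(0.38) ≈ 1.0373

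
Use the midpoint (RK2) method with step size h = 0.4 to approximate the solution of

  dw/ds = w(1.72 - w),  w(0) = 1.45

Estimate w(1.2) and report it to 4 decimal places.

1.6730

Midpoint: k1 = f(s_n, w_n); k2 = f(s_n + h/2, w_n + (h/2)·k1); w_{n+1} = w_n + h·k2.
s=0.000000, w=1.450000:
  k1 = f(0.000000, 1.450000) = 0.391500
  k2 = f(0.200000, 1.528300) = 0.292975
  w ← 1.450000 + 0.4·0.292975 = 1.567190
s=0.400000, w=1.567190:
  k1 = f(0.400000, 1.567190) = 0.239482
  k2 = f(0.600000, 1.615086) = 0.169444
  w ← 1.567190 + 0.4·0.169444 = 1.634968
s=0.800000, w=1.634968:
  k1 = f(0.800000, 1.634968) = 0.139025
  k2 = f(1.000000, 1.662773) = 0.095156
  w ← 1.634968 + 0.4·0.095156 = 1.673030
w(1.2) ≈ 1.6730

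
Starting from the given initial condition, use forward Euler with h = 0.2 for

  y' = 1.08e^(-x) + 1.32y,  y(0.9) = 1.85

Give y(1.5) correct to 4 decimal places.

Euler: y_{n+1} = y_n + h·f(x_n, y_n).
x=0.900000, y=1.850000: f=2.881095 → y ← 1.850000 + 0.2·2.881095 = 2.426219
x=1.100000, y=2.426219: f=3.562110 → y ← 2.426219 + 0.2·3.562110 = 3.138641
x=1.300000, y=3.138641: f=4.437340 → y ← 3.138641 + 0.2·4.437340 = 4.026109
y(1.5) ≈ 4.0261

4.0261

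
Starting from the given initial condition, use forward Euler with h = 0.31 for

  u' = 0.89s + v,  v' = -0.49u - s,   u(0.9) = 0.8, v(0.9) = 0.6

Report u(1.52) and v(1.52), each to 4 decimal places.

Euler on (u,v): u_{n+1} = u_n + h·u', v_{n+1} = v_n + h·v'.
0.900000: (0.800000, 0.600000); f=(1.401000, -1.292000) → (1.234310, 0.199480)
1.210000: (1.234310, 0.199480); f=(1.276380, -1.814812) → (1.629988, -0.363112)
(u(1.52), v(1.52)) ≈ (1.6300, -0.3631)

1.6300, -0.3631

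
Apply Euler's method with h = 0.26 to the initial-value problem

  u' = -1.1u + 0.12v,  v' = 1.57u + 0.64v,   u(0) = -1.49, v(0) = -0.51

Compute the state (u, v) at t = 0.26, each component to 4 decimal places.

Euler on (u,v): u_{n+1} = u_n + h·u', v_{n+1} = v_n + h·v'.
0.000000: (-1.490000, -0.510000); f=(1.577800, -2.665700) → (-1.079772, -1.203082)
(u(0.26), v(0.26)) ≈ (-1.0798, -1.2031)

-1.0798, -1.2031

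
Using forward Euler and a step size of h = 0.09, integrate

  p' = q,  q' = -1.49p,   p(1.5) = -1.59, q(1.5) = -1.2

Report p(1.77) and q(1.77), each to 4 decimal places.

Euler on (p,q): p_{n+1} = p_n + h·p', q_{n+1} = q_n + h·q'.
1.500000: (-1.590000, -1.200000); f=(-1.200000, 2.369100) → (-1.698000, -0.986781)
1.590000: (-1.698000, -0.986781); f=(-0.986781, 2.530020) → (-1.786810, -0.759079)
1.680000: (-1.786810, -0.759079); f=(-0.759079, 2.662347) → (-1.855127, -0.519468)
(p(1.77), q(1.77)) ≈ (-1.8551, -0.5195)

-1.8551, -0.5195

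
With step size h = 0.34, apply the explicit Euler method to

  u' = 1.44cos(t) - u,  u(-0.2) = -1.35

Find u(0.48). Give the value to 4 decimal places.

Euler: u_{n+1} = u_n + h·f(t_n, u_n).
t=-0.200000, u=-1.350000: f=2.761296 → u ← -1.350000 + 0.34·2.761296 = -0.411159
t=0.140000, u=-0.411159: f=1.837070 → u ← -0.411159 + 0.34·1.837070 = 0.213445
u(0.48) ≈ 0.2134

0.2134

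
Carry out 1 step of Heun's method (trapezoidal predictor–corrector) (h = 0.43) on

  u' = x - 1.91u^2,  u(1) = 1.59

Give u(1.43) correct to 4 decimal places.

1.0730

Heun: k1 = f(x_n, u_n); k2 = f(x_n + h, u_n + h·k1); u_{n+1} = u_n + (h/2)·(k1 + k2).
x=1.000000, u=1.590000:
  k1 = f(1.000000, 1.590000) = -3.828671
  k2 = f(1.430000, -0.056329) = 1.423940
  u ← 1.590000 + (0.43/2)·(-3.828671 + 1.423940) = 1.072983
u(1.43) ≈ 1.0730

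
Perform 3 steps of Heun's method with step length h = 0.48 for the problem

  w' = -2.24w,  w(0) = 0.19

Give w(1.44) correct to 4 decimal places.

Heun: k1 = f(t_n, w_n); k2 = f(t_n + h, w_n + h·k1); w_{n+1} = w_n + (h/2)·(k1 + k2).
t=0.000000, w=0.190000:
  k1 = f(0.000000, 0.190000) = -0.425600
  k2 = f(0.480000, -0.014288) = 0.032005
  w ← 0.190000 + (0.48/2)·(-0.425600 + 0.032005) = 0.095537
t=0.480000, w=0.095537:
  k1 = f(0.480000, 0.095537) = -0.214003
  k2 = f(0.960000, -0.007184) = 0.016093
  w ← 0.095537 + (0.48/2)·(-0.214003 + 0.016093) = 0.048039
t=0.960000, w=0.048039:
  k1 = f(0.960000, 0.048039) = -0.107607
  k2 = f(1.440000, -0.003613) = 0.008092
  w ← 0.048039 + (0.48/2)·(-0.107607 + 0.008092) = 0.024155
w(1.44) ≈ 0.0242

0.0242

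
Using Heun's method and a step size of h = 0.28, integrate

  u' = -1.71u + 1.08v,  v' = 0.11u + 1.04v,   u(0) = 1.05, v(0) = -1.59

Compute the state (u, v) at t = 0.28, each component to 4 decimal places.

Heun on (u,v): k1 = f(t_n, state_n); k2 = f(t_n + h, state_n + h·k1); state_{n+1} = state_n + (h/2)·(k1 + k2).
0.000000: (1.050000, -1.590000)
  k1 = (-3.512700, -1.538100)
  predictor → (0.066444, -2.020668)
  k2 = (-2.295941, -2.094186)
  → (0.236790, -2.098520)
(u(0.28), v(0.28)) ≈ (0.2368, -2.0985)

0.2368, -2.0985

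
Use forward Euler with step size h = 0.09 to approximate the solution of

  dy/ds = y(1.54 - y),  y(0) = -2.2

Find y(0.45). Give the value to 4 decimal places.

Euler: y_{n+1} = y_n + h·f(s_n, y_n).
s=0.000000, y=-2.200000: f=-8.228000 → y ← -2.200000 + 0.09·(-8.228000) = -2.940520
s=0.090000, y=-2.940520: f=-13.175059 → y ← -2.940520 + 0.09·(-13.175059) = -4.126275
s=0.180000, y=-4.126275: f=-23.380612 → y ← -4.126275 + 0.09·(-23.380612) = -6.230530
s=0.270000, y=-6.230530: f=-48.414525 → y ← -6.230530 + 0.09·(-48.414525) = -10.587838
s=0.360000, y=-10.587838: f=-128.407574 → y ← -10.587838 + 0.09·(-128.407574) = -22.144519
y(0.45) ≈ -22.1445

-22.1445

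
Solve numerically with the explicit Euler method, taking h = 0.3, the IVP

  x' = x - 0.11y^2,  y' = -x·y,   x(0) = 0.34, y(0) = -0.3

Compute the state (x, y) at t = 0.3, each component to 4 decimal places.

0.4390, -0.2694

Euler on (x,y): x_{n+1} = x_n + h·x', y_{n+1} = y_n + h·y'.
0.000000: (0.340000, -0.300000); f=(0.330100, 0.102000) → (0.439030, -0.269400)
(x(0.3), y(0.3)) ≈ (0.4390, -0.2694)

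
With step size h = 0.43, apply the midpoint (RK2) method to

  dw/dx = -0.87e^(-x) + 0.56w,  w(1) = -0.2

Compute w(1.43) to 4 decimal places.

Midpoint: k1 = f(x_n, w_n); k2 = f(x_n + h/2, w_n + (h/2)·k1); w_{n+1} = w_n + h·k2.
x=1.000000, w=-0.200000:
  k1 = f(1.000000, -0.200000) = -0.432055
  k2 = f(1.215000, -0.292892) = -0.422157
  w ← -0.200000 + 0.43·(-0.422157) = -0.381528
w(1.43) ≈ -0.3815

-0.3815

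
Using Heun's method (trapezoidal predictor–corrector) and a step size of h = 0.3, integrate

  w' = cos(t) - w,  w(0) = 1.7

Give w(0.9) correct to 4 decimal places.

1.1876

Heun: k1 = f(t_n, w_n); k2 = f(t_n + h, w_n + h·k1); w_{n+1} = w_n + (h/2)·(k1 + k2).
t=0.000000, w=1.700000:
  k1 = f(0.000000, 1.700000) = -0.700000
  k2 = f(0.300000, 1.490000) = -0.534664
  w ← 1.700000 + (0.3/2)·(-0.700000 + (-0.534664)) = 1.514800
t=0.300000, w=1.514800:
  k1 = f(0.300000, 1.514800) = -0.559464
  k2 = f(0.600000, 1.346961) = -0.521626
  w ← 1.514800 + (0.3/2)·(-0.559464 + (-0.521626)) = 1.352637
t=0.600000, w=1.352637:
  k1 = f(0.600000, 1.352637) = -0.527301
  k2 = f(0.900000, 1.194447) = -0.572837
  w ← 1.352637 + (0.3/2)·(-0.527301 + (-0.572837)) = 1.187616
w(0.9) ≈ 1.1876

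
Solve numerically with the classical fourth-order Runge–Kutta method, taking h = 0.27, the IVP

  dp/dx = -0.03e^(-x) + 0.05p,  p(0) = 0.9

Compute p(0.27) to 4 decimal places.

RK4: k1 = f(x_n, p_n); k2 = f(x_n + h/2, p_n + (h/2)·k1); k3 = f(x_n + h/2, p_n + (h/2)·k2); k4 = f(x_n + h, p_n + h·k3); p_{n+1} = p_n + (h/6)·(k1 + 2k2 + 2k3 + k4).
x=0.000000, p=0.900000:
  k1 = f(0.000000, 0.900000) = 0.015000
  k2 = f(0.135000, 0.902025) = 0.018890
  k3 = f(0.135000, 0.902550) = 0.018916
  k4 = f(0.270000, 0.905107) = 0.022354
  p ← 0.900000 + (0.27/6)·(k1 + 2k2 + 2k3 + k4) = 0.905083
p(0.27) ≈ 0.9051

0.9051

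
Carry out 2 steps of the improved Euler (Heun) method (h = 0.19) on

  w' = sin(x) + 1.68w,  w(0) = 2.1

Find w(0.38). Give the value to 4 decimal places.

Heun: k1 = f(x_n, w_n); k2 = f(x_n + h, w_n + h·k1); w_{n+1} = w_n + (h/2)·(k1 + k2).
x=0.000000, w=2.100000:
  k1 = f(0.000000, 2.100000) = 3.528000
  k2 = f(0.190000, 2.770320) = 4.842996
  w ← 2.100000 + (0.19/2)·(3.528000 + 4.842996) = 2.895245
x=0.190000, w=2.895245:
  k1 = f(0.190000, 2.895245) = 5.052870
  k2 = f(0.380000, 3.855290) = 6.847808
  w ← 2.895245 + (0.19/2)·(5.052870 + 6.847808) = 4.025809
w(0.38) ≈ 4.0258

4.0258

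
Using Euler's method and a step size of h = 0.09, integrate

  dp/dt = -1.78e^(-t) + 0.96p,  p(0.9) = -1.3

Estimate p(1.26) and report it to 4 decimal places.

-2.0735

Euler: p_{n+1} = p_n + h·f(t_n, p_n).
t=0.900000, p=-1.300000: f=-1.971694 → p ← -1.300000 + 0.09·(-1.971694) = -1.477452
t=0.990000, p=-1.477452: f=-2.079761 → p ← -1.477452 + 0.09·(-2.079761) = -1.664631
t=1.080000, p=-1.664631: f=-2.202526 → p ← -1.664631 + 0.09·(-2.202526) = -1.862858
t=1.170000, p=-1.862858: f=-2.340797 → p ← -1.862858 + 0.09·(-2.340797) = -2.073530
p(1.26) ≈ -2.0735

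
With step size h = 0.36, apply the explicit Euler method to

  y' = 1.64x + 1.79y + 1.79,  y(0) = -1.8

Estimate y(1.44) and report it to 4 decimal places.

-4.9381

Euler: y_{n+1} = y_n + h·f(x_n, y_n).
x=0.000000, y=-1.800000: f=-1.432000 → y ← -1.800000 + 0.36·(-1.432000) = -2.315520
x=0.360000, y=-2.315520: f=-1.764381 → y ← -2.315520 + 0.36·(-1.764381) = -2.950697
x=0.720000, y=-2.950697: f=-2.310948 → y ← -2.950697 + 0.36·(-2.310948) = -3.782638
x=1.080000, y=-3.782638: f=-3.209723 → y ← -3.782638 + 0.36·(-3.209723) = -4.938138
y(1.44) ≈ -4.9381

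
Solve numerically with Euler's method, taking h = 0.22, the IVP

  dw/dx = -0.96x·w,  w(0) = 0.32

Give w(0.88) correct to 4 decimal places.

Euler: w_{n+1} = w_n + h·f(x_n, w_n).
x=0.000000, w=0.320000: f=0.000000 → w ← 0.320000 + 0.22·0.000000 = 0.320000
x=0.220000, w=0.320000: f=-0.067584 → w ← 0.320000 + 0.22·(-0.067584) = 0.305132
x=0.440000, w=0.305132: f=-0.128888 → w ← 0.305132 + 0.22·(-0.128888) = 0.276776
x=0.660000, w=0.276776: f=-0.175365 → w ← 0.276776 + 0.22·(-0.175365) = 0.238196
w(0.88) ≈ 0.2382

0.2382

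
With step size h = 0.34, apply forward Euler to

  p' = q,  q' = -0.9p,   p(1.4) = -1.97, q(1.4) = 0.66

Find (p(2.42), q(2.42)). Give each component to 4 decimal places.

-0.7053, 2.1997

Euler on (p,q): p_{n+1} = p_n + h·p', q_{n+1} = q_n + h·q'.
1.400000: (-1.970000, 0.660000); f=(0.660000, 1.773000) → (-1.745600, 1.262820)
1.740000: (-1.745600, 1.262820); f=(1.262820, 1.571040) → (-1.316241, 1.796974)
2.080000: (-1.316241, 1.796974); f=(1.796974, 1.184617) → (-0.705270, 2.199743)
(p(2.42), q(2.42)) ≈ (-0.7053, 2.1997)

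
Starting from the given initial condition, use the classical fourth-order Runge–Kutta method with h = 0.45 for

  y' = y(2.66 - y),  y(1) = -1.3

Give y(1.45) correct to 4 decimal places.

-25.1007

RK4: k1 = f(x_n, y_n); k2 = f(x_n + h/2, y_n + (h/2)·k1); k3 = f(x_n + h/2, y_n + (h/2)·k2); k4 = f(x_n + h, y_n + h·k3); y_{n+1} = y_n + (h/6)·(k1 + 2k2 + 2k3 + k4).
x=1.000000, y=-1.300000:
  k1 = f(1.000000, -1.300000) = -5.148000
  k2 = f(1.225000, -2.458300) = -12.582317
  k3 = f(1.225000, -4.131021) = -28.053854
  k4 = f(1.450000, -13.924234) = -230.922759
  y ← -1.300000 + (0.45/6)·(k1 + 2k2 + 2k3 + k4) = -25.100733
y(1.45) ≈ -25.1007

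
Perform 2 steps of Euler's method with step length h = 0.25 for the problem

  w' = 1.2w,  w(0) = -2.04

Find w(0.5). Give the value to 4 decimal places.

-3.4476

Euler: w_{n+1} = w_n + h·f(t_n, w_n).
t=0.000000, w=-2.040000: f=-2.448000 → w ← -2.040000 + 0.25·(-2.448000) = -2.652000
t=0.250000, w=-2.652000: f=-3.182400 → w ← -2.652000 + 0.25·(-3.182400) = -3.447600
w(0.5) ≈ -3.4476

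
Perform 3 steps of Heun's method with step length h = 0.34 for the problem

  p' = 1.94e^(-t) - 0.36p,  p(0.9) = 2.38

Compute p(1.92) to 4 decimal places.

Heun: k1 = f(t_n, p_n); k2 = f(t_n + h, p_n + h·k1); p_{n+1} = p_n + (h/2)·(k1 + k2).
t=0.900000, p=2.380000:
  k1 = f(0.900000, 2.380000) = -0.068055
  k2 = f(1.240000, 2.356861) = -0.287065
  p ← 2.380000 + (0.34/2)·(-0.068055 + (-0.287065)) = 2.319630
t=1.240000, p=2.319630:
  k1 = f(1.240000, 2.319630) = -0.273661
  k2 = f(1.580000, 2.226585) = -0.401979
  p ← 2.319630 + (0.34/2)·(-0.273661 + (-0.401979)) = 2.204771
t=1.580000, p=2.204771:
  k1 = f(1.580000, 2.204771) = -0.394126
  k2 = f(1.920000, 2.070768) = -0.461059
  p ← 2.204771 + (0.34/2)·(-0.394126 + (-0.461059)) = 2.059389
p(1.92) ≈ 2.0594

2.0594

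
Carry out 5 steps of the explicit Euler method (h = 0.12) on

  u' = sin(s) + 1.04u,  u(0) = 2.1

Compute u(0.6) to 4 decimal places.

Euler: u_{n+1} = u_n + h·f(s_n, u_n).
s=0.000000, u=2.100000: f=2.184000 → u ← 2.100000 + 0.12·2.184000 = 2.362080
s=0.120000, u=2.362080: f=2.576275 → u ← 2.362080 + 0.12·2.576275 = 2.671233
s=0.240000, u=2.671233: f=3.015785 → u ← 2.671233 + 0.12·3.015785 = 3.033127
s=0.360000, u=3.033127: f=3.506727 → u ← 3.033127 + 0.12·3.506727 = 3.453934
s=0.480000, u=3.453934: f=4.053871 → u ← 3.453934 + 0.12·4.053871 = 3.940399
u(0.6) ≈ 3.9404

3.9404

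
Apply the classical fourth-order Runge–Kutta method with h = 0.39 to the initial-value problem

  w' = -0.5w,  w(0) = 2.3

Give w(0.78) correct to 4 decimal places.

1.5572

RK4: k1 = f(t_n, w_n); k2 = f(t_n + h/2, w_n + (h/2)·k1); k3 = f(t_n + h/2, w_n + (h/2)·k2); k4 = f(t_n + h, w_n + h·k3); w_{n+1} = w_n + (h/6)·(k1 + 2k2 + 2k3 + k4).
t=0.000000, w=2.300000:
  k1 = f(0.000000, 2.300000) = -1.150000
  k2 = f(0.195000, 2.075750) = -1.037875
  k3 = f(0.195000, 2.097614) = -1.048807
  k4 = f(0.390000, 1.890965) = -0.945483
  w ← 2.300000 + (0.39/6)·(k1 + 2k2 + 2k3 + k4) = 1.892525
t=0.390000, w=1.892525:
  k1 = f(0.390000, 1.892525) = -0.946262
  k2 = f(0.585000, 1.708004) = -0.854002
  k3 = f(0.585000, 1.725995) = -0.862997
  k4 = f(0.780000, 1.555956) = -0.777978
  w ← 1.892525 + (0.39/6)·(k1 + 2k2 + 2k3 + k4) = 1.557239
w(0.78) ≈ 1.5572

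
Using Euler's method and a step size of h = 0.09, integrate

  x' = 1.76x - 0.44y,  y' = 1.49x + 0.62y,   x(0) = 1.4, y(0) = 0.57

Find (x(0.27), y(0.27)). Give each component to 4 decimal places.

Euler on (x,y): x_{n+1} = x_n + h·x', y_{n+1} = y_n + h·y'.
0.000000: (1.400000, 0.570000); f=(2.213200, 2.439400) → (1.599188, 0.789546)
0.090000: (1.599188, 0.789546); f=(2.467171, 2.872309) → (1.821233, 1.048054)
0.180000: (1.821233, 1.048054); f=(2.744227, 3.363431) → (2.068214, 1.350763)
(x(0.27), y(0.27)) ≈ (2.0682, 1.3508)

2.0682, 1.3508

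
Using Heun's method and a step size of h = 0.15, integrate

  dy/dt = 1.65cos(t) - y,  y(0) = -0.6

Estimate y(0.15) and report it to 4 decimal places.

Heun: k1 = f(t_n, y_n); k2 = f(t_n + h, y_n + h·k1); y_{n+1} = y_n + (h/2)·(k1 + k2).
t=0.000000, y=-0.600000:
  k1 = f(0.000000, -0.600000) = 2.250000
  k2 = f(0.150000, -0.262500) = 1.893972
  y ← -0.600000 + (0.15/2)·(2.250000 + 1.893972) = -0.289202
y(0.15) ≈ -0.2892

-0.2892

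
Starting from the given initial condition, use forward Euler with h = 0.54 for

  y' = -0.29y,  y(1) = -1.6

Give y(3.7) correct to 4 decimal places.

-0.6828

Euler: y_{n+1} = y_n + h·f(x_n, y_n).
x=1.000000, y=-1.600000: f=0.464000 → y ← -1.600000 + 0.54·0.464000 = -1.349440
x=1.540000, y=-1.349440: f=0.391338 → y ← -1.349440 + 0.54·0.391338 = -1.138118
x=2.080000, y=-1.138118: f=0.330054 → y ← -1.138118 + 0.54·0.330054 = -0.959888
x=2.620000, y=-0.959888: f=0.278368 → y ← -0.959888 + 0.54·0.278368 = -0.809570
x=3.160000, y=-0.809570: f=0.234775 → y ← -0.809570 + 0.54·0.234775 = -0.682791
y(3.7) ≈ -0.6828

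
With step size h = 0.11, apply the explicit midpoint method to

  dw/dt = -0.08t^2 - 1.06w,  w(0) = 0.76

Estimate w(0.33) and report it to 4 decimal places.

0.5353

Midpoint: k1 = f(t_n, w_n); k2 = f(t_n + h/2, w_n + (h/2)·k1); w_{n+1} = w_n + h·k2.
t=0.000000, w=0.760000:
  k1 = f(0.000000, 0.760000) = -0.805600
  k2 = f(0.055000, 0.715692) = -0.758876
  w ← 0.760000 + 0.11·(-0.758876) = 0.676524
t=0.110000, w=0.676524:
  k1 = f(0.110000, 0.676524) = -0.718083
  k2 = f(0.165000, 0.637029) = -0.677429
  w ← 0.676524 + 0.11·(-0.677429) = 0.602007
t=0.220000, w=0.602007:
  k1 = f(0.220000, 0.602007) = -0.641999
  k2 = f(0.275000, 0.566697) = -0.606748
  w ← 0.602007 + 0.11·(-0.606748) = 0.535264
w(0.33) ≈ 0.5353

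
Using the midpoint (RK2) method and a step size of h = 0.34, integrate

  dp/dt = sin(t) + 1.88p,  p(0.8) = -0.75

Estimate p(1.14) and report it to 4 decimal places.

Midpoint: k1 = f(t_n, p_n); k2 = f(t_n + h/2, p_n + (h/2)·k1); p_{n+1} = p_n + h·k2.
t=0.800000, p=-0.750000:
  k1 = f(0.800000, -0.750000) = -0.692644
  k2 = f(0.970000, -0.867749) = -0.806483
  p ← -0.750000 + 0.34·(-0.806483) = -1.024204
p(1.14) ≈ -1.0242

-1.0242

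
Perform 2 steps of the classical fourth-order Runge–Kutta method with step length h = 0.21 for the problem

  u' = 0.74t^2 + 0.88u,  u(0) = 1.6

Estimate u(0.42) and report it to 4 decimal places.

RK4: k1 = f(t_n, u_n); k2 = f(t_n + h/2, u_n + (h/2)·k1); k3 = f(t_n + h/2, u_n + (h/2)·k2); k4 = f(t_n + h, u_n + h·k3); u_{n+1} = u_n + (h/6)·(k1 + 2k2 + 2k3 + k4).
t=0.000000, u=1.600000:
  k1 = f(0.000000, 1.600000) = 1.408000
  k2 = f(0.105000, 1.747840) = 1.546258
  k3 = f(0.105000, 1.762357) = 1.559033
  k4 = f(0.210000, 1.927397) = 1.728743
  u ← 1.600000 + (0.21/6)·(k1 + 2k2 + 2k3 + k4) = 1.927156
t=0.210000, u=1.927156:
  k1 = f(0.210000, 1.927156) = 1.728532
  k2 = f(0.315000, 2.108652) = 1.929040
  k3 = f(0.315000, 2.129706) = 1.947567
  k4 = f(0.420000, 2.336145) = 2.186344
  u ← 1.927156 + (0.21/6)·(k1 + 2k2 + 2k3 + k4) = 2.335540
u(0.42) ≈ 2.3355

2.3355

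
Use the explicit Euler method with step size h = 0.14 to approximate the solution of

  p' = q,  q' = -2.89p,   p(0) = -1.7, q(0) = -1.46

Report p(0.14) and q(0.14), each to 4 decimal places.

Euler on (p,q): p_{n+1} = p_n + h·p', q_{n+1} = q_n + h·q'.
0.000000: (-1.700000, -1.460000); f=(-1.460000, 4.913000) → (-1.904400, -0.772180)
(p(0.14), q(0.14)) ≈ (-1.9044, -0.7722)

-1.9044, -0.7722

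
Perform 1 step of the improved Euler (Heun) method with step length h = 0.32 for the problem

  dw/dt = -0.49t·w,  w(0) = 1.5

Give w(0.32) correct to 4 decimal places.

Heun: k1 = f(t_n, w_n); k2 = f(t_n + h, w_n + h·k1); w_{n+1} = w_n + (h/2)·(k1 + k2).
t=0.000000, w=1.500000:
  k1 = f(0.000000, 1.500000) = 0.000000
  k2 = f(0.320000, 1.500000) = -0.235200
  w ← 1.500000 + (0.32/2)·(0.000000 + (-0.235200)) = 1.462368
w(0.32) ≈ 1.4624

1.4624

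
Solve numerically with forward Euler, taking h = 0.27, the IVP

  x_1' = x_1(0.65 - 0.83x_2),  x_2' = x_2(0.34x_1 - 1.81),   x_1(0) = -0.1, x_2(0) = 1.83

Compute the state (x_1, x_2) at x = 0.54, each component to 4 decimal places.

Euler on (x_1,x_2): x_1_{n+1} = x_1_n + h·x_1', x_2_{n+1} = x_2_n + h·x_2'.
0.000000: (-0.100000, 1.830000); f=(0.086890, -3.374520) → (-0.076540, 0.918880)
0.270000: (-0.076540, 0.918880); f=(0.008624, -1.687085) → (-0.074211, 0.463367)
(x_1(0.54), x_2(0.54)) ≈ (-0.0742, 0.4634)

-0.0742, 0.4634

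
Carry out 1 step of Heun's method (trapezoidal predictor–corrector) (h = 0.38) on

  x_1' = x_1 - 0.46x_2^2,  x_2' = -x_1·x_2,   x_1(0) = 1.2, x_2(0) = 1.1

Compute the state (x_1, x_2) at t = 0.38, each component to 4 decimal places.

Heun on (x_1,x_2): k1 = f(t_n, state_n); k2 = f(t_n + h, state_n + h·k1); state_{n+1} = state_n + (h/2)·(k1 + k2).
0.000000: (1.200000, 1.100000)
  k1 = (0.643400, -1.320000)
  predictor → (1.444492, 0.598400)
  k2 = (1.279774, -0.864384)
  → (1.565403, 0.684967)
(x_1(0.38), x_2(0.38)) ≈ (1.5654, 0.6850)

1.5654, 0.6850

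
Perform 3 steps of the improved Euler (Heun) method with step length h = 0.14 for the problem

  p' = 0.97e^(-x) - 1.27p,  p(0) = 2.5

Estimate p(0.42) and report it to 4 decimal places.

1.7224

Heun: k1 = f(x_n, p_n); k2 = f(x_n + h, p_n + h·k1); p_{n+1} = p_n + (h/2)·(k1 + k2).
x=0.000000, p=2.500000:
  k1 = f(0.000000, 2.500000) = -2.205000
  k2 = f(0.140000, 2.191300) = -1.939674
  p ← 2.500000 + (0.14/2)·(-2.205000 + (-1.939674)) = 2.209873
x=0.140000, p=2.209873:
  k1 = f(0.140000, 2.209873) = -1.963261
  k2 = f(0.280000, 1.935016) = -1.724360
  p ← 2.209873 + (0.14/2)·(-1.963261 + (-1.724360)) = 1.951739
x=0.280000, p=1.951739:
  k1 = f(0.280000, 1.951739) = -1.745599
  k2 = f(0.420000, 1.707356) = -1.531006
  p ← 1.951739 + (0.14/2)·(-1.745599 + (-1.531006)) = 1.722377
p(0.42) ≈ 1.7224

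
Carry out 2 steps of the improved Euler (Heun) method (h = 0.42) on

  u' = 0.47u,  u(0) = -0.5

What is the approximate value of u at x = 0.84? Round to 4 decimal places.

Heun: k1 = f(x_n, u_n); k2 = f(x_n + h, u_n + h·k1); u_{n+1} = u_n + (h/2)·(k1 + k2).
x=0.000000, u=-0.500000:
  k1 = f(0.000000, -0.500000) = -0.235000
  k2 = f(0.420000, -0.598700) = -0.281389
  u ← -0.500000 + (0.42/2)·(-0.235000 + (-0.281389)) = -0.608442
x=0.420000, u=-0.608442:
  k1 = f(0.420000, -0.608442) = -0.285968
  k2 = f(0.840000, -0.728548) = -0.342418
  u ← -0.608442 + (0.42/2)·(-0.285968 + (-0.342418)) = -0.740403
u(0.84) ≈ -0.7404

-0.7404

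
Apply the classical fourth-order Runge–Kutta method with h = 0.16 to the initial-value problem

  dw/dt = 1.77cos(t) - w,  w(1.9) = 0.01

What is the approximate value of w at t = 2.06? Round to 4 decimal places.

-0.0960

RK4: k1 = f(t_n, w_n); k2 = f(t_n + h/2, w_n + (h/2)·k1); k3 = f(t_n + h/2, w_n + (h/2)·k2); k4 = f(t_n + h, w_n + h·k3); w_{n+1} = w_n + (h/6)·(k1 + 2k2 + 2k3 + k4).
t=1.900000, w=0.010000:
  k1 = f(1.900000, 0.010000) = -0.582223
  k2 = f(1.980000, -0.036578) = -0.667668
  k3 = f(1.980000, -0.043413) = -0.660832
  k4 = f(2.060000, -0.095733) = -0.736031
  w ← 0.010000 + (0.16/6)·(k1 + 2k2 + 2k3 + k4) = -0.096007
w(2.06) ≈ -0.0960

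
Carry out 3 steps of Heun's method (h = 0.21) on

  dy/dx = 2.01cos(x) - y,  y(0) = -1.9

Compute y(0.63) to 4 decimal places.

Heun: k1 = f(x_n, y_n); k2 = f(x_n + h, y_n + h·k1); y_{n+1} = y_n + (h/2)·(k1 + k2).
x=0.000000, y=-1.900000:
  k1 = f(0.000000, -1.900000) = 3.910000
  k2 = f(0.210000, -1.078900) = 3.044742
  y ← -1.900000 + (0.21/2)·(3.910000 + 3.044742) = -1.169752
x=0.210000, y=-1.169752:
  k1 = f(0.210000, -1.169752) = 3.135594
  k2 = f(0.420000, -0.511277) = 2.346586
  y ← -1.169752 + (0.21/2)·(3.135594 + 2.346586) = -0.594123
x=0.420000, y=-0.594123:
  k1 = f(0.420000, -0.594123) = 2.429432
  k2 = f(0.630000, -0.083942) = 1.708078
  y ← -0.594123 + (0.21/2)·(2.429432 + 1.708078) = -0.159685
y(0.63) ≈ -0.1597

-0.1597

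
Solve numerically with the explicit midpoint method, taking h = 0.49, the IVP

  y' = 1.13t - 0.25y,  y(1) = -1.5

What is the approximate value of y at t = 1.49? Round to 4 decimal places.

-0.6721

Midpoint: k1 = f(t_n, y_n); k2 = f(t_n + h/2, y_n + (h/2)·k1); y_{n+1} = y_n + h·k2.
t=1.000000, y=-1.500000:
  k1 = f(1.000000, -1.500000) = 1.505000
  k2 = f(1.245000, -1.131275) = 1.689669
  y ← -1.500000 + 0.49·1.689669 = -0.672062
y(1.49) ≈ -0.6721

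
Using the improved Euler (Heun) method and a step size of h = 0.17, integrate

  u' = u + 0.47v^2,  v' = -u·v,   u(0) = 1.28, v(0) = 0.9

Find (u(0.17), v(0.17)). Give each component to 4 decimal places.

1.5738, 0.7086

Heun on (u,v): k1 = f(t_n, state_n); k2 = f(t_n + h, state_n + h·k1); state_{n+1} = state_n + (h/2)·(k1 + k2).
0.000000: (1.280000, 0.900000)
  k1 = (1.660700, -1.152000)
  predictor → (1.562319, 0.704160)
  k2 = (1.795364, -1.100123)
  → (1.573765, 0.708570)
(u(0.17), v(0.17)) ≈ (1.5738, 0.7086)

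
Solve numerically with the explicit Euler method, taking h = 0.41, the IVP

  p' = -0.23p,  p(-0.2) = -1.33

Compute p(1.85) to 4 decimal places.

-0.8105

Euler: p_{n+1} = p_n + h·f(t_n, p_n).
t=-0.200000, p=-1.330000: f=0.305900 → p ← -1.330000 + 0.41·0.305900 = -1.204581
t=0.210000, p=-1.204581: f=0.277054 → p ← -1.204581 + 0.41·0.277054 = -1.090989
t=0.620000, p=-1.090989: f=0.250927 → p ← -1.090989 + 0.41·0.250927 = -0.988109
t=1.030000, p=-0.988109: f=0.227265 → p ← -0.988109 + 0.41·0.227265 = -0.894930
t=1.440000, p=-0.894930: f=0.205834 → p ← -0.894930 + 0.41·0.205834 = -0.810538
p(1.85) ≈ -0.8105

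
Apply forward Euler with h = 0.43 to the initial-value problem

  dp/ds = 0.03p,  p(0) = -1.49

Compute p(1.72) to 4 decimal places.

-1.5684

Euler: p_{n+1} = p_n + h·f(s_n, p_n).
s=0.000000, p=-1.490000: f=-0.044700 → p ← -1.490000 + 0.43·(-0.044700) = -1.509221
s=0.430000, p=-1.509221: f=-0.045277 → p ← -1.509221 + 0.43·(-0.045277) = -1.528690
s=0.860000, p=-1.528690: f=-0.045861 → p ← -1.528690 + 0.43·(-0.045861) = -1.548410
s=1.290000, p=-1.548410: f=-0.046452 → p ← -1.548410 + 0.43·(-0.046452) = -1.568385
p(1.72) ≈ -1.5684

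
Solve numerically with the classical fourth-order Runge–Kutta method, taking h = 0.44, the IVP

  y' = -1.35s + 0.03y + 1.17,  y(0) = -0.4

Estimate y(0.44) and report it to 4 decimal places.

-0.0184

RK4: k1 = f(s_n, y_n); k2 = f(s_n + h/2, y_n + (h/2)·k1); k3 = f(s_n + h/2, y_n + (h/2)·k2); k4 = f(s_n + h, y_n + h·k3); y_{n+1} = y_n + (h/6)·(k1 + 2k2 + 2k3 + k4).
s=0.000000, y=-0.400000:
  k1 = f(0.000000, -0.400000) = 1.158000
  k2 = f(0.220000, -0.145240) = 0.868643
  k3 = f(0.220000, -0.208899) = 0.866733
  k4 = f(0.440000, -0.018637) = 0.575441
  y ← -0.400000 + (0.44/6)·(k1 + 2k2 + 2k3 + k4) = -0.018359
y(0.44) ≈ -0.0184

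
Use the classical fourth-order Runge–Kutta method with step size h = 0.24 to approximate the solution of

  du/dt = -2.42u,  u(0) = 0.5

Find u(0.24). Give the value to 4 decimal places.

RK4: k1 = f(t_n, u_n); k2 = f(t_n + h/2, u_n + (h/2)·k1); k3 = f(t_n + h/2, u_n + (h/2)·k2); k4 = f(t_n + h, u_n + h·k3); u_{n+1} = u_n + (h/6)·(k1 + 2k2 + 2k3 + k4).
t=0.000000, u=0.500000:
  k1 = f(0.000000, 0.500000) = -1.210000
  k2 = f(0.120000, 0.354800) = -0.858616
  k3 = f(0.120000, 0.396966) = -0.960658
  k4 = f(0.240000, 0.269442) = -0.652050
  u ← 0.500000 + (0.24/6)·(k1 + 2k2 + 2k3 + k4) = 0.279976
u(0.24) ≈ 0.2800

0.2800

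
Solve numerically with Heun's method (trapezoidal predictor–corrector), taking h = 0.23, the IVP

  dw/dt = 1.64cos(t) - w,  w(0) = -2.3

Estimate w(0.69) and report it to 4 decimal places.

Heun: k1 = f(t_n, w_n); k2 = f(t_n + h, w_n + h·k1); w_{n+1} = w_n + (h/2)·(k1 + k2).
t=0.000000, w=-2.300000:
  k1 = f(0.000000, -2.300000) = 3.940000
  k2 = f(0.230000, -1.393800) = 2.990613
  w ← -2.300000 + (0.23/2)·(3.940000 + 2.990613) = -1.502980
t=0.230000, w=-1.502980:
  k1 = f(0.230000, -1.502980) = 3.099792
  k2 = f(0.460000, -0.790027) = 2.259553
  w ← -1.502980 + (0.23/2)·(3.099792 + 2.259553) = -0.886655
t=0.460000, w=-0.886655:
  k1 = f(0.460000, -0.886655) = 2.356181
  k2 = f(0.690000, -0.344733) = 1.609577
  w ← -0.886655 + (0.23/2)·(2.356181 + 1.609577) = -0.430593
w(0.69) ≈ -0.4306

-0.4306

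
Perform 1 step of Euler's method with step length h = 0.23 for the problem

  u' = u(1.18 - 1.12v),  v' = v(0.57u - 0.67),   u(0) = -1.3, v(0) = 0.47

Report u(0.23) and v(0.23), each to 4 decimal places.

Euler on (u,v): u_{n+1} = u_n + h·u', v_{n+1} = v_n + h·v'.
0.000000: (-1.300000, 0.470000); f=(-0.849680, -0.663170) → (-1.495426, 0.317471)
(u(0.23), v(0.23)) ≈ (-1.4954, 0.3175)

-1.4954, 0.3175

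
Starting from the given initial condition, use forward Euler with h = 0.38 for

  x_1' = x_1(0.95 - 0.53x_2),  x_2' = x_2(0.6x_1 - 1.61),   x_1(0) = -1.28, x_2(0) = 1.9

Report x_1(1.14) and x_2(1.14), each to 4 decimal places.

Euler on (x_1,x_2): x_1_{n+1} = x_1_n + h·x_1', x_2_{n+1} = x_2_n + h·x_2'.
0.000000: (-1.280000, 1.900000); f=(0.072960, -4.518200) → (-1.252275, 0.183084)
0.380000: (-1.252275, 0.183084); f=(-1.068148, -0.432328) → (-1.658171, 0.018799)
0.760000: (-1.658171, 0.018799); f=(-1.558741, -0.048970) → (-2.250493, 0.000191)
(x_1(1.14), x_2(1.14)) ≈ (-2.2505, 0.0002)

-2.2505, 0.0002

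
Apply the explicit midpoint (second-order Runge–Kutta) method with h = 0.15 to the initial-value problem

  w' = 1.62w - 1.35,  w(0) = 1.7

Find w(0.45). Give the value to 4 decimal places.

2.6192

Midpoint: k1 = f(s_n, w_n); k2 = f(s_n + h/2, w_n + (h/2)·k1); w_{n+1} = w_n + h·k2.
s=0.000000, w=1.700000:
  k1 = f(0.000000, 1.700000) = 1.404000
  k2 = f(0.075000, 1.805300) = 1.574586
  w ← 1.700000 + 0.15·1.574586 = 1.936188
s=0.150000, w=1.936188:
  k1 = f(0.150000, 1.936188) = 1.786624
  k2 = f(0.225000, 2.070185) = 2.003699
  w ← 1.936188 + 0.15·2.003699 = 2.236743
s=0.300000, w=2.236743:
  k1 = f(0.300000, 2.236743) = 2.273523
  k2 = f(0.375000, 2.407257) = 2.549756
  w ← 2.236743 + 0.15·2.549756 = 2.619206
w(0.45) ≈ 2.6192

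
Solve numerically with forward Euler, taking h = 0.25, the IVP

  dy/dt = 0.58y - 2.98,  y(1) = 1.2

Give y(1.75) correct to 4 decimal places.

-0.7734

Euler: y_{n+1} = y_n + h·f(t_n, y_n).
t=1.000000, y=1.200000: f=-2.284000 → y ← 1.200000 + 0.25·(-2.284000) = 0.629000
t=1.250000, y=0.629000: f=-2.615180 → y ← 0.629000 + 0.25·(-2.615180) = -0.024795
t=1.500000, y=-0.024795: f=-2.994381 → y ← -0.024795 + 0.25·(-2.994381) = -0.773390
y(1.75) ≈ -0.7734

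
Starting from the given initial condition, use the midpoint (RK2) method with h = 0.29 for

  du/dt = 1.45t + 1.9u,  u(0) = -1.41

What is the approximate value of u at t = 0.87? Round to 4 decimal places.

Midpoint: k1 = f(t_n, u_n); k2 = f(t_n + h/2, u_n + (h/2)·k1); u_{n+1} = u_n + h·k2.
t=0.000000, u=-1.410000:
  k1 = f(0.000000, -1.410000) = -2.679000
  k2 = f(0.145000, -1.798455) = -3.206814
  u ← -1.410000 + 0.29·(-3.206814) = -2.339976
t=0.290000, u=-2.339976:
  k1 = f(0.290000, -2.339976) = -4.025455
  k2 = f(0.435000, -2.923667) = -4.924218
  u ← -2.339976 + 0.29·(-4.924218) = -3.767999
t=0.580000, u=-3.767999:
  k1 = f(0.580000, -3.767999) = -6.318199
  k2 = f(0.725000, -4.684138) = -7.848612
  u ← -3.767999 + 0.29·(-7.848612) = -6.044097
u(0.87) ≈ -6.0441

-6.0441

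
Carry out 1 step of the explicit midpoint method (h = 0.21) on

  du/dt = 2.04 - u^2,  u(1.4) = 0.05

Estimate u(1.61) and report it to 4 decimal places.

0.4638

Midpoint: k1 = f(t_n, u_n); k2 = f(t_n + h/2, u_n + (h/2)·k1); u_{n+1} = u_n + h·k2.
t=1.400000, u=0.050000:
  k1 = f(1.400000, 0.050000) = 2.037500
  k2 = f(1.505000, 0.263937) = 1.970337
  u ← 0.050000 + 0.21·1.970337 = 0.463771
u(1.61) ≈ 0.4638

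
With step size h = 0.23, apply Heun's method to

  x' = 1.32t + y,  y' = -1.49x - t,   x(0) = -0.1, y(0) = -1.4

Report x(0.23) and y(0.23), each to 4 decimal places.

-0.3831, -1.3370

Heun on (x,y): k1 = f(t_n, state_n); k2 = f(t_n + h, state_n + h·k1); state_{n+1} = state_n + (h/2)·(k1 + k2).
0.000000: (-0.100000, -1.400000)
  k1 = (-1.400000, 0.149000)
  predictor → (-0.422000, -1.365730)
  k2 = (-1.062130, 0.398780)
  → (-0.383145, -1.337005)
(x(0.23), y(0.23)) ≈ (-0.3831, -1.3370)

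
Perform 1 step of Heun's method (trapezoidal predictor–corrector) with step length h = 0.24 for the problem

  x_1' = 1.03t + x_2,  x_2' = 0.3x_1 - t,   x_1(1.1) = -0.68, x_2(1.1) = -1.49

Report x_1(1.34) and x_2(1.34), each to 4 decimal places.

-0.7736, -1.8348

Heun on (x_1,x_2): k1 = f(t_n, state_n); k2 = f(t_n + h, state_n + h·k1); state_{n+1} = state_n + (h/2)·(k1 + k2).
1.100000: (-0.680000, -1.490000)
  k1 = (-0.357000, -1.304000)
  predictor → (-0.765680, -1.802960)
  k2 = (-0.422760, -1.569704)
  → (-0.773571, -1.834844)
(x_1(1.34), x_2(1.34)) ≈ (-0.7736, -1.8348)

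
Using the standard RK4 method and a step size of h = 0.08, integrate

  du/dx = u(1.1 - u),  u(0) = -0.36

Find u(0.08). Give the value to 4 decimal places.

-0.4053

RK4: k1 = f(x_n, u_n); k2 = f(x_n + h/2, u_n + (h/2)·k1); k3 = f(x_n + h/2, u_n + (h/2)·k2); k4 = f(x_n + h, u_n + h·k3); u_{n+1} = u_n + (h/6)·(k1 + 2k2 + 2k3 + k4).
x=0.000000, u=-0.360000:
  k1 = f(0.000000, -0.360000) = -0.525600
  k2 = f(0.040000, -0.381024) = -0.564306
  k3 = f(0.040000, -0.382572) = -0.567191
  k4 = f(0.080000, -0.405375) = -0.610242
  u ← -0.360000 + (0.08/6)·(k1 + 2k2 + 2k3 + k4) = -0.405318
u(0.08) ≈ -0.4053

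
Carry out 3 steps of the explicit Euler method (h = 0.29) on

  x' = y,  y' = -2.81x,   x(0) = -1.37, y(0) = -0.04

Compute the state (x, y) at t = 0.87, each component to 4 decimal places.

Euler on (x,y): x_{n+1} = x_n + h·x', y_{n+1} = y_n + h·y'.
0.000000: (-1.370000, -0.040000); f=(-0.040000, 3.849700) → (-1.381600, 1.076413)
0.290000: (-1.381600, 1.076413); f=(1.076413, 3.882296) → (-1.069440, 2.202279)
0.580000: (-1.069440, 2.202279); f=(2.202279, 3.005127) → (-0.430779, 3.073766)
(x(0.87), y(0.87)) ≈ (-0.4308, 3.0738)

-0.4308, 3.0738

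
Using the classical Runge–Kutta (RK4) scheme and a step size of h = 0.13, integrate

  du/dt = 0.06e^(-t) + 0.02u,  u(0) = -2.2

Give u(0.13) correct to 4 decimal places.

-2.1984

RK4: k1 = f(t_n, u_n); k2 = f(t_n + h/2, u_n + (h/2)·k1); k3 = f(t_n + h/2, u_n + (h/2)·k2); k4 = f(t_n + h, u_n + h·k3); u_{n+1} = u_n + (h/6)·(k1 + 2k2 + 2k3 + k4).
t=0.000000, u=-2.200000:
  k1 = f(0.000000, -2.200000) = 0.016000
  k2 = f(0.065000, -2.198960) = 0.012245
  k3 = f(0.065000, -2.199204) = 0.012240
  k4 = f(0.130000, -2.198409) = 0.008718
  u ← -2.200000 + (0.13/6)·(k1 + 2k2 + 2k3 + k4) = -2.198403
u(0.13) ≈ -2.1984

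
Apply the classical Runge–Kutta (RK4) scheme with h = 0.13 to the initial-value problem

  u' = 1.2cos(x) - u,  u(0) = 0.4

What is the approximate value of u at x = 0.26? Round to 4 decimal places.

RK4: k1 = f(x_n, u_n); k2 = f(x_n + h/2, u_n + (h/2)·k1); k3 = f(x_n + h/2, u_n + (h/2)·k2); k4 = f(x_n + h, u_n + h·k3); u_{n+1} = u_n + (h/6)·(k1 + 2k2 + 2k3 + k4).
x=0.000000, u=0.400000:
  k1 = f(0.000000, 0.400000) = 0.800000
  k2 = f(0.065000, 0.452000) = 0.745466
  k3 = f(0.065000, 0.448455) = 0.749011
  k4 = f(0.130000, 0.497371) = 0.692503
  u ← 0.400000 + (0.13/6)·(k1 + 2k2 + 2k3 + k4) = 0.497098
x=0.130000, u=0.497098:
  k1 = f(0.130000, 0.497098) = 0.692776
  k2 = f(0.195000, 0.542129) = 0.635129
  k3 = f(0.195000, 0.538382) = 0.638876
  k4 = f(0.260000, 0.580152) = 0.579516
  u ← 0.497098 + (0.13/6)·(k1 + 2k2 + 2k3 + k4) = 0.579871
u(0.26) ≈ 0.5799

0.5799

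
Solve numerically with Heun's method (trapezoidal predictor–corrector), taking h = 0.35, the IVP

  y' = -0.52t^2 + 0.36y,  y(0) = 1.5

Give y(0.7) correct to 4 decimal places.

Heun: k1 = f(t_n, y_n); k2 = f(t_n + h, y_n + h·k1); y_{n+1} = y_n + (h/2)·(k1 + k2).
t=0.000000, y=1.500000:
  k1 = f(0.000000, 1.500000) = 0.540000
  k2 = f(0.350000, 1.689000) = 0.544340
  y ← 1.500000 + (0.35/2)·(0.540000 + 0.544340) = 1.689760
t=0.350000, y=1.689760:
  k1 = f(0.350000, 1.689760) = 0.544613
  k2 = f(0.700000, 1.880374) = 0.422135
  y ← 1.689760 + (0.35/2)·(0.544613 + 0.422135) = 1.858940
y(0.7) ≈ 1.8589

1.8589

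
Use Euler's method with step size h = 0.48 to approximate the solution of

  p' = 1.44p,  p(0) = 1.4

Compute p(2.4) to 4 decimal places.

19.3688

Euler: p_{n+1} = p_n + h·f(x_n, p_n).
x=0.000000, p=1.400000: f=2.016000 → p ← 1.400000 + 0.48·2.016000 = 2.367680
x=0.480000, p=2.367680: f=3.409459 → p ← 2.367680 + 0.48·3.409459 = 4.004220
x=0.960000, p=4.004220: f=5.766077 → p ← 4.004220 + 0.48·5.766077 = 6.771938
x=1.440000, p=6.771938: f=9.751590 → p ← 6.771938 + 0.48·9.751590 = 11.452701
x=1.920000, p=11.452701: f=16.491889 → p ← 11.452701 + 0.48·16.491889 = 19.368808
p(2.4) ≈ 19.3688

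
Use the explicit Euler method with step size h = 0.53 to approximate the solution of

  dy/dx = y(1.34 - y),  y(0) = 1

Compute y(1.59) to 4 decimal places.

Euler: y_{n+1} = y_n + h·f(x_n, y_n).
x=0.000000, y=1.000000: f=0.340000 → y ← 1.000000 + 0.53·0.340000 = 1.180200
x=0.530000, y=1.180200: f=0.188596 → y ← 1.180200 + 0.53·0.188596 = 1.280156
x=1.060000, y=1.280156: f=0.076610 → y ← 1.280156 + 0.53·0.076610 = 1.320759
y(1.59) ≈ 1.3208

1.3208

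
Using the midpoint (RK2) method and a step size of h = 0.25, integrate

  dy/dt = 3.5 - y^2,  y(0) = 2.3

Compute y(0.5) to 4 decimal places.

Midpoint: k1 = f(t_n, y_n); k2 = f(t_n + h/2, y_n + (h/2)·k1); y_{n+1} = y_n + h·k2.
t=0.000000, y=2.300000:
  k1 = f(0.000000, 2.300000) = -1.790000
  k2 = f(0.125000, 2.076250) = -0.810814
  y ← 2.300000 + 0.25·(-0.810814) = 2.097296
t=0.250000, y=2.097296:
  k1 = f(0.250000, 2.097296) = -0.898653
  k2 = f(0.375000, 1.984965) = -0.440086
  y ← 2.097296 + 0.25·(-0.440086) = 1.987275
y(0.5) ≈ 1.9873

1.9873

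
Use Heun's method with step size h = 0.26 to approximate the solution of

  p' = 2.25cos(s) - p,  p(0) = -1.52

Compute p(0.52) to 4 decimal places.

Heun: k1 = f(s_n, p_n); k2 = f(s_n + h, p_n + h·k1); p_{n+1} = p_n + (h/2)·(k1 + k2).
s=0.000000, p=-1.520000:
  k1 = f(0.000000, -1.520000) = 3.770000
  k2 = f(0.260000, -0.539800) = 2.714177
  p ← -1.520000 + (0.26/2)·(3.770000 + 2.714177) = -0.677057
s=0.260000, p=-0.677057:
  k1 = f(0.260000, -0.677057) = 2.851434
  k2 = f(0.520000, 0.064316) = 1.888277
  p ← -0.677057 + (0.26/2)·(2.851434 + 1.888277) = -0.060894
p(0.52) ≈ -0.0609

-0.0609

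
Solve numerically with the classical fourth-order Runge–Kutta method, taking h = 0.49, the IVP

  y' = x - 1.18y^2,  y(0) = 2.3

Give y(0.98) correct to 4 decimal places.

RK4: k1 = f(x_n, y_n); k2 = f(x_n + h/2, y_n + (h/2)·k1); k3 = f(x_n + h/2, y_n + (h/2)·k2); k4 = f(x_n + h, y_n + h·k3); y_{n+1} = y_n + (h/6)·(k1 + 2k2 + 2k3 + k4).
x=0.000000, y=2.300000:
  k1 = f(0.000000, 2.300000) = -6.242200
  k2 = f(0.245000, 0.770661) = -0.455824
  k3 = f(0.245000, 2.188323) = -5.405735
  k4 = f(0.490000, -0.348810) = 0.346431
  y ← 2.300000 + (0.49/6)·(k1 + 2k2 + 2k3 + k4) = 0.861124
x=0.490000, y=0.861124:
  k1 = f(0.490000, 0.861124) = -0.385011
  k2 = f(0.735000, 0.766797) = 0.041187
  k3 = f(0.735000, 0.871215) = -0.160639
  k4 = f(0.980000, 0.782411) = 0.257642
  y ← 0.861124 + (0.49/6)·(k1 + 2k2 + 2k3 + k4) = 0.831212
y(0.98) ≈ 0.8312

0.8312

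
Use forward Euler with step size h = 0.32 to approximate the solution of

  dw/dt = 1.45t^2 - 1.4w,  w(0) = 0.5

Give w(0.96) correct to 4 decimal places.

Euler: w_{n+1} = w_n + h·f(t_n, w_n).
t=0.000000, w=0.500000: f=-0.700000 → w ← 0.500000 + 0.32·(-0.700000) = 0.276000
t=0.320000, w=0.276000: f=-0.237920 → w ← 0.276000 + 0.32·(-0.237920) = 0.199866
t=0.640000, w=0.199866: f=0.314108 → w ← 0.199866 + 0.32·0.314108 = 0.300380
w(0.96) ≈ 0.3004

0.3004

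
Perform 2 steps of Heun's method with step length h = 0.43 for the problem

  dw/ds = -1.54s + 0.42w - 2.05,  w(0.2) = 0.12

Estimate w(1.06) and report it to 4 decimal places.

-2.8800

Heun: k1 = f(s_n, w_n); k2 = f(s_n + h, w_n + h·k1); w_{n+1} = w_n + (h/2)·(k1 + k2).
s=0.200000, w=0.120000:
  k1 = f(0.200000, 0.120000) = -2.307600
  k2 = f(0.630000, -0.872268) = -3.386553
  w ← 0.120000 + (0.43/2)·(-2.307600 + (-3.386553)) = -1.104243
s=0.630000, w=-1.104243:
  k1 = f(0.630000, -1.104243) = -3.483982
  k2 = f(1.060000, -2.602355) = -4.775389
  w ← -1.104243 + (0.43/2)·(-3.483982 + (-4.775389)) = -2.880008
w(1.06) ≈ -2.8800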